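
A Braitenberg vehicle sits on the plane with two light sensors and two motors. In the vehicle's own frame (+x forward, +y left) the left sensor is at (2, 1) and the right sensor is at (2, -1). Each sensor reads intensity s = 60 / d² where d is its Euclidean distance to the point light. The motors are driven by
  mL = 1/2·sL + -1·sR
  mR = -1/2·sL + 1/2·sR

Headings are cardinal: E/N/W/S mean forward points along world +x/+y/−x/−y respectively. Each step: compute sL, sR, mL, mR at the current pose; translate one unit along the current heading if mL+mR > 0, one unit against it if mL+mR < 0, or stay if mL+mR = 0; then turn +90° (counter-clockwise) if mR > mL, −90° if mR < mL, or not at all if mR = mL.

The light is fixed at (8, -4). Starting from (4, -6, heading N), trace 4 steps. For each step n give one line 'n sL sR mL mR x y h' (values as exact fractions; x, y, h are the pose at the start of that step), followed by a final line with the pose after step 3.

n=0: pose=(4,-6,N); sL=12/5, sR=20/3; mL=-82/15, mR=32/15; mL+mR=-10/3 → advance -1; mR−mL=38/5 → turn +1·90°
n=1: pose=(4,-7,W); sL=15/13, sR=3/2; mL=-12/13, mR=9/52; mL+mR=-3/4 → advance -1; mR−mL=57/52 → turn +1·90°
n=2: pose=(5,-7,S); sL=60/29, sR=60/41; mL=-510/1189, mR=-360/1189; mL+mR=-30/41 → advance -1; mR−mL=150/1189 → turn +1·90°
n=3: pose=(5,-6,E); sL=30, sR=6; mL=9, mR=-12; mL+mR=-3 → advance -1; mR−mL=-21 → turn -1·90°

0 12/5 20/3 -82/15 32/15 4 -6 N
1 15/13 3/2 -12/13 9/52 4 -7 W
2 60/29 60/41 -510/1189 -360/1189 5 -7 S
3 30 6 9 -12 5 -6 E
final 4 -6 S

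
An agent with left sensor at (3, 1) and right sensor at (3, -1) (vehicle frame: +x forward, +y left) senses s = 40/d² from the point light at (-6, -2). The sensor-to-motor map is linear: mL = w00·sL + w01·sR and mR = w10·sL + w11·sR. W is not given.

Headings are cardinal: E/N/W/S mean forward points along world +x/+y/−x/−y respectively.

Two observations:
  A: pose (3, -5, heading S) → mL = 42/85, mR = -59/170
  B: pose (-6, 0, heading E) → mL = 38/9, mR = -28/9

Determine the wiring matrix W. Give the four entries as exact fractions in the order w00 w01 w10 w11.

1 1/2 -1/2 -1/2

obs A: pose=(3,-5,S) → sL=5/17, sR=2/5, mL=42/85, mR=-59/170
obs B: pose=(-6,0,E) → sL=20/9, sR=4, mL=38/9, mR=-28/9
sensor matrix S = [[5/17, 2/5], [20/9, 4]]; det S = 44/153
solve [mL_A; mL_B] = S·[w00; w01] and [mR_A; mR_B] = S·[w10; w11]:
  w00 = 1, w01 = 1/2, w10 = -1/2, w11 = -1/2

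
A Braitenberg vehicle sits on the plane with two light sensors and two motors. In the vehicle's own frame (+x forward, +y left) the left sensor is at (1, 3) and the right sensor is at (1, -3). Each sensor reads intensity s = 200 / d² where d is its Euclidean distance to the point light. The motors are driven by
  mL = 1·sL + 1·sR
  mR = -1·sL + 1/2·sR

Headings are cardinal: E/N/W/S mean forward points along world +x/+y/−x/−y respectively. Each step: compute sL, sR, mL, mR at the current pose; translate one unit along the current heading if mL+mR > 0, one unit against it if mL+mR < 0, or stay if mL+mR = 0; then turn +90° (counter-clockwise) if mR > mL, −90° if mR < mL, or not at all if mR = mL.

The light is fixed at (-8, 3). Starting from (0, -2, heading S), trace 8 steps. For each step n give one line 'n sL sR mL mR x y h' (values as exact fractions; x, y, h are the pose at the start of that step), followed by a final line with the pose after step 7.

0 200/157 200/61 43600/9577 3500/9577 0 -2 S
1 20/13 100/29 1880/377 70/377 0 -3 W
2 200/41 8/5 1328/205 -836/205 -1 -3 N
3 50/17 25/16 1225/272 -1175/544 -1 -2 E
4 200/157 200/61 43600/9577 3500/9577 0 -2 S
5 20/13 100/29 1880/377 70/377 0 -3 W
6 200/41 8/5 1328/205 -836/205 -1 -3 N
7 50/17 25/16 1225/272 -1175/544 -1 -2 E
final 0 -2 S

n=0: pose=(0,-2,S); sL=200/157, sR=200/61; mL=43600/9577, mR=3500/9577; mL+mR=300/61 → advance +1; mR−mL=-40100/9577 → turn -1·90°
n=1: pose=(0,-3,W); sL=20/13, sR=100/29; mL=1880/377, mR=70/377; mL+mR=150/29 → advance +1; mR−mL=-1810/377 → turn -1·90°
n=2: pose=(-1,-3,N); sL=200/41, sR=8/5; mL=1328/205, mR=-836/205; mL+mR=12/5 → advance +1; mR−mL=-2164/205 → turn -1·90°
n=3: pose=(-1,-2,E); sL=50/17, sR=25/16; mL=1225/272, mR=-1175/544; mL+mR=75/32 → advance +1; mR−mL=-3625/544 → turn -1·90°
n=4: pose=(0,-2,S); sL=200/157, sR=200/61; mL=43600/9577, mR=3500/9577; mL+mR=300/61 → advance +1; mR−mL=-40100/9577 → turn -1·90°
n=5: pose=(0,-3,W); sL=20/13, sR=100/29; mL=1880/377, mR=70/377; mL+mR=150/29 → advance +1; mR−mL=-1810/377 → turn -1·90°
n=6: pose=(-1,-3,N); sL=200/41, sR=8/5; mL=1328/205, mR=-836/205; mL+mR=12/5 → advance +1; mR−mL=-2164/205 → turn -1·90°
n=7: pose=(-1,-2,E); sL=50/17, sR=25/16; mL=1225/272, mR=-1175/544; mL+mR=75/32 → advance +1; mR−mL=-3625/544 → turn -1·90°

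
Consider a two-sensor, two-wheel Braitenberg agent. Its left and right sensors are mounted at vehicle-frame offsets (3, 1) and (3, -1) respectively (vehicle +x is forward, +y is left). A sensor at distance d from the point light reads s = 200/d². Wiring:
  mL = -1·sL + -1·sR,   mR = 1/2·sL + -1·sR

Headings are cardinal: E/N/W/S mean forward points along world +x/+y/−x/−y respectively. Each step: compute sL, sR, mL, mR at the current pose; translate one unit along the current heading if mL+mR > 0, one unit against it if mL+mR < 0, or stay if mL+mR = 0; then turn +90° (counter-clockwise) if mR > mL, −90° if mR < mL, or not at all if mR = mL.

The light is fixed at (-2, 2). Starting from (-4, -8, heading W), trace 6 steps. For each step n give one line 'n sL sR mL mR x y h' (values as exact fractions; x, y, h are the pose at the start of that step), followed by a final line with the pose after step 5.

n=0: pose=(-4,-8,W); sL=100/73, sR=100/53; mL=-12600/3869, mR=-4650/3869; mL+mR=-17250/3869 → advance -1; mR−mL=150/73 → turn +1·90°
n=1: pose=(-3,-8,S); sL=200/169, sR=200/173; mL=-68400/29237, mR=-16500/29237; mL+mR=-84900/29237 → advance -1; mR−mL=300/169 → turn +1·90°
n=2: pose=(-3,-7,E); sL=50/17, sR=25/13; mL=-1075/221, mR=-100/221; mL+mR=-1175/221 → advance -1; mR−mL=75/17 → turn +1·90°
n=3: pose=(-4,-7,N); sL=40/9, sR=200/37; mL=-3280/333, mR=-1060/333; mL+mR=-4340/333 → advance -1; mR−mL=20/3 → turn +1·90°
n=4: pose=(-4,-8,W); sL=100/73, sR=100/53; mL=-12600/3869, mR=-4650/3869; mL+mR=-17250/3869 → advance -1; mR−mL=150/73 → turn +1·90°
n=5: pose=(-3,-8,S); sL=200/169, sR=200/173; mL=-68400/29237, mR=-16500/29237; mL+mR=-84900/29237 → advance -1; mR−mL=300/169 → turn +1·90°

0 100/73 100/53 -12600/3869 -4650/3869 -4 -8 W
1 200/169 200/173 -68400/29237 -16500/29237 -3 -8 S
2 50/17 25/13 -1075/221 -100/221 -3 -7 E
3 40/9 200/37 -3280/333 -1060/333 -4 -7 N
4 100/73 100/53 -12600/3869 -4650/3869 -4 -8 W
5 200/169 200/173 -68400/29237 -16500/29237 -3 -8 S
final -3 -7 E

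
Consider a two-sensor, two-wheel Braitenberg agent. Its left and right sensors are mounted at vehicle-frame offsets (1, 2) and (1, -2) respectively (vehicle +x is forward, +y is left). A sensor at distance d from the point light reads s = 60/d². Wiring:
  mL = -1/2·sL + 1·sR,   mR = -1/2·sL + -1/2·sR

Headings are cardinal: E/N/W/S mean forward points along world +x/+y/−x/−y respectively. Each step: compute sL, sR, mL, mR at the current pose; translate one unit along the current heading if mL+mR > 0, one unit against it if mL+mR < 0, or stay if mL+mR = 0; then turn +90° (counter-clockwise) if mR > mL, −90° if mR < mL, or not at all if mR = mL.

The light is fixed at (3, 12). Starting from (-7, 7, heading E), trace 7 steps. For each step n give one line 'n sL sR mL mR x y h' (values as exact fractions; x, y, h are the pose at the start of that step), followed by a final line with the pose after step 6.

n=0: pose=(-7,7,E); sL=2/3, sR=6/13; mL=5/39, mR=-22/39; mL+mR=-17/39 → advance -1; mR−mL=-9/13 → turn -1·90°
n=1: pose=(-8,7,S); sL=20/39, sR=12/41; mL=58/1599, mR=-644/1599; mL+mR=-586/1599 → advance -1; mR−mL=-18/41 → turn -1·90°
n=2: pose=(-8,8,W); sL=1/3, sR=15/37; mL=53/222, mR=-41/111; mL+mR=-29/222 → advance -1; mR−mL=-45/74 → turn -1·90°
n=3: pose=(-7,8,N); sL=20/51, sR=60/73; mL=2330/3723, mR=-2260/3723; mL+mR=70/3723 → advance +1; mR−mL=-90/73 → turn -1·90°
n=4: pose=(-7,9,E); sL=30/41, sR=30/53; mL=435/2173, mR=-1410/2173; mL+mR=-975/2173 → advance -1; mR−mL=-45/53 → turn -1·90°
n=5: pose=(-8,9,S); sL=60/97, sR=12/37; mL=54/3589, mR=-1692/3589; mL+mR=-1638/3589 → advance -1; mR−mL=-18/37 → turn -1·90°
n=6: pose=(-8,10,W); sL=3/8, sR=5/12; mL=11/48, mR=-19/48; mL+mR=-1/6 → advance -1; mR−mL=-5/8 → turn -1·90°

0 2/3 6/13 5/39 -22/39 -7 7 E
1 20/39 12/41 58/1599 -644/1599 -8 7 S
2 1/3 15/37 53/222 -41/111 -8 8 W
3 20/51 60/73 2330/3723 -2260/3723 -7 8 N
4 30/41 30/53 435/2173 -1410/2173 -7 9 E
5 60/97 12/37 54/3589 -1692/3589 -8 9 S
6 3/8 5/12 11/48 -19/48 -8 10 W
final -7 10 N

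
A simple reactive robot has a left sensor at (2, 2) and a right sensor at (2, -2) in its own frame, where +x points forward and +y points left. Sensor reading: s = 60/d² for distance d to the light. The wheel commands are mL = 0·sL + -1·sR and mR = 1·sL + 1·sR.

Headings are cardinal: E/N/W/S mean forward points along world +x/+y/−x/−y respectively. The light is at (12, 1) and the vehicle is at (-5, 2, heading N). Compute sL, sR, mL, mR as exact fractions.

left sensor world pos  = (-7, 4); dL² = 370
right sensor world pos = (-3, 4); dR² = 234
sL = 60/370 = 6/37
sR = 60/234 = 10/39
mL = 0·sL + -1·sR = -10/39
mR = 1·sL + 1·sR = 604/1443

6/37 10/39 -10/39 604/1443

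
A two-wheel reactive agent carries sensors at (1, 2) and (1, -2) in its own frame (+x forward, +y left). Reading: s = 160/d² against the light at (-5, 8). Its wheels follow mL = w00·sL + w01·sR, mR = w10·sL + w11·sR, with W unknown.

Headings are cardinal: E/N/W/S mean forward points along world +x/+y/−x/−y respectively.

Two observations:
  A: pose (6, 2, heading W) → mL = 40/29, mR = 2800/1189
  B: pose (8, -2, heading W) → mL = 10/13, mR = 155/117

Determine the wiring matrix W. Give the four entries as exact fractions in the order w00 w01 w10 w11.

obs A: pose=(6,2,W) → sL=40/41, sR=40/29, mL=40/29, mR=2800/1189
obs B: pose=(8,-2,W) → sL=5/9, sR=10/13, mL=10/13, mR=155/117
sensor matrix S = [[40/41, 40/29], [5/9, 10/13]]; det S = -2200/139113
solve [mL_A; mL_B] = S·[w00; w01] and [mR_A; mR_B] = S·[w10; w11]:
  w00 = 0, w01 = 1, w10 = 1, w11 = 1

0 1 1 1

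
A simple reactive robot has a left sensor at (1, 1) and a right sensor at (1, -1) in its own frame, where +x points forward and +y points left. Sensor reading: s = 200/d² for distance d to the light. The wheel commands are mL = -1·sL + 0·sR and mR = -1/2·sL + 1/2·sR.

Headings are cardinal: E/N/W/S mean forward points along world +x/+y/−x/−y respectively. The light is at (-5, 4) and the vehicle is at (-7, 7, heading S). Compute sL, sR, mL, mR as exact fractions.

left sensor world pos  = (-6, 6); dL² = 5
right sensor world pos = (-8, 6); dR² = 13
sL = 200/5 = 40
sR = 200/13 = 200/13
mL = -1·sL + 0·sR = -40
mR = -1/2·sL + 1/2·sR = -160/13

40 200/13 -40 -160/13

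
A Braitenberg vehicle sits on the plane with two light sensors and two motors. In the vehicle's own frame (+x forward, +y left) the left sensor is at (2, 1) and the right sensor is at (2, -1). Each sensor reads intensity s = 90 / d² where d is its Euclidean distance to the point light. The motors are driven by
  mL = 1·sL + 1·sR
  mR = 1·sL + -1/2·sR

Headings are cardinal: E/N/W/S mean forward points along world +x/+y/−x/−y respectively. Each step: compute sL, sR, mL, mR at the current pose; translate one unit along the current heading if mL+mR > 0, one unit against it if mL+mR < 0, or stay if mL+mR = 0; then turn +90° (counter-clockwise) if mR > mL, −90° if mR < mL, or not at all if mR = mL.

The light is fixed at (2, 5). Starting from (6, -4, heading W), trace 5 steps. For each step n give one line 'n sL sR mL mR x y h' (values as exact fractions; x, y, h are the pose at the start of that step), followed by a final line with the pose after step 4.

0 45/52 45/34 1935/884 45/221 6 -4 W
1 90/53 18/13 2124/689 693/689 5 -4 N
2 45/37 45/53 4050/1961 3105/3922 5 -3 E
3 18/25 90/109 4212/2725 837/2725 6 -3 S
4 45/52 45/34 1935/884 45/221 6 -4 W
final 5 -4 N

n=0: pose=(6,-4,W); sL=45/52, sR=45/34; mL=1935/884, mR=45/221; mL+mR=2115/884 → advance +1; mR−mL=-135/68 → turn -1·90°
n=1: pose=(5,-4,N); sL=90/53, sR=18/13; mL=2124/689, mR=693/689; mL+mR=2817/689 → advance +1; mR−mL=-27/13 → turn -1·90°
n=2: pose=(5,-3,E); sL=45/37, sR=45/53; mL=4050/1961, mR=3105/3922; mL+mR=11205/3922 → advance +1; mR−mL=-135/106 → turn -1·90°
n=3: pose=(6,-3,S); sL=18/25, sR=90/109; mL=4212/2725, mR=837/2725; mL+mR=5049/2725 → advance +1; mR−mL=-135/109 → turn -1·90°
n=4: pose=(6,-4,W); sL=45/52, sR=45/34; mL=1935/884, mR=45/221; mL+mR=2115/884 → advance +1; mR−mL=-135/68 → turn -1·90°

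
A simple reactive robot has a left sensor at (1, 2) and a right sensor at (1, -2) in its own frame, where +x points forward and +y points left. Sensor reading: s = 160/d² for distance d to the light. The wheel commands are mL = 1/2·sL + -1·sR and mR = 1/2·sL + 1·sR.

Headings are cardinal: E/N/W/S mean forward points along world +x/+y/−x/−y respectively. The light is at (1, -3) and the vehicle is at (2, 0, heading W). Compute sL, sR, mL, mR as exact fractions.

160 32/5 368/5 432/5

left sensor world pos  = (1, -2); dL² = 1
right sensor world pos = (1, 2); dR² = 25
sL = 160/1 = 160
sR = 160/25 = 32/5
mL = 1/2·sL + -1·sR = 368/5
mR = 1/2·sL + 1·sR = 432/5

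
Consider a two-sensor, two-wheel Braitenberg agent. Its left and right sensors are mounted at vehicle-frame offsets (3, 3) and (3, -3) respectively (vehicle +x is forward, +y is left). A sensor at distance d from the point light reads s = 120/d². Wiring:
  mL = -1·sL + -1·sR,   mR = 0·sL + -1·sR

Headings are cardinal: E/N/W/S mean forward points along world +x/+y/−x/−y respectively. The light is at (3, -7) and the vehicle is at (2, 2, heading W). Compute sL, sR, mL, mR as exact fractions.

left sensor world pos  = (-1, -1); dL² = 52
right sensor world pos = (-1, 5); dR² = 160
sL = 120/52 = 30/13
sR = 120/160 = 3/4
mL = -1·sL + -1·sR = -159/52
mR = 0·sL + -1·sR = -3/4

30/13 3/4 -159/52 -3/4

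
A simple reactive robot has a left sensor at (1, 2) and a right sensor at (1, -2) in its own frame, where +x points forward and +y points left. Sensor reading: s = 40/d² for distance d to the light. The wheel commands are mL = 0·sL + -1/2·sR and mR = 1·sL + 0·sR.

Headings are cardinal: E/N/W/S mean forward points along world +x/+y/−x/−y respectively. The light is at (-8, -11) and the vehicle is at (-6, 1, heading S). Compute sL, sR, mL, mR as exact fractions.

left sensor world pos  = (-4, 0); dL² = 137
right sensor world pos = (-8, 0); dR² = 121
sL = 40/137 = 40/137
sR = 40/121 = 40/121
mL = 0·sL + -1/2·sR = -20/121
mR = 1·sL + 0·sR = 40/137

40/137 40/121 -20/121 40/137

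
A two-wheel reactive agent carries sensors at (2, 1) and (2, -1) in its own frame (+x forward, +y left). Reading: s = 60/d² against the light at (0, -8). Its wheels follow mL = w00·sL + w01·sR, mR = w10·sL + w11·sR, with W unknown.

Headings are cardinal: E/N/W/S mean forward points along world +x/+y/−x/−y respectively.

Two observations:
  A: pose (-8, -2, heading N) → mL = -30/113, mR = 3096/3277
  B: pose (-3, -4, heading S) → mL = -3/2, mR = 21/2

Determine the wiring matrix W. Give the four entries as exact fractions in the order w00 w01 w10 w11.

0 -1/2 1 1

obs A: pose=(-8,-2,N) → sL=12/29, sR=60/113, mL=-30/113, mR=3096/3277
obs B: pose=(-3,-4,S) → sL=15/2, sR=3, mL=-3/2, mR=21/2
sensor matrix S = [[12/29, 60/113], [15/2, 3]]; det S = -8982/3277
solve [mL_A; mL_B] = S·[w00; w01] and [mR_A; mR_B] = S·[w10; w11]:
  w00 = 0, w01 = -1/2, w10 = 1, w11 = 1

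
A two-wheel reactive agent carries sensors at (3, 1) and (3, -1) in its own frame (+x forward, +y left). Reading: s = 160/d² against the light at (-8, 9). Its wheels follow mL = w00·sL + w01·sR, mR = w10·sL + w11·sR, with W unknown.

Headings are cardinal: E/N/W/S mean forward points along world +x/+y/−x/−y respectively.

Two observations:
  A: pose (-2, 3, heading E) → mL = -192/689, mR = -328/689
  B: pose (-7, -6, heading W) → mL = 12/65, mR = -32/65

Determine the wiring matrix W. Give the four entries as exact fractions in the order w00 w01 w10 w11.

obs A: pose=(-2,3,E) → sL=80/53, sR=16/13, mL=-192/689, mR=-328/689
obs B: pose=(-7,-6,W) → sL=8/13, sR=4/5, mL=12/65, mR=-32/65
sensor matrix S = [[80/53, 16/13], [8/13, 4/5]]; det S = 4032/8957
solve [mL_A; mL_B] = S·[w00; w01] and [mR_A; mR_B] = S·[w10; w11]:
  w00 = -1, w01 = 1, w10 = 1/2, w11 = -1

-1 1 1/2 -1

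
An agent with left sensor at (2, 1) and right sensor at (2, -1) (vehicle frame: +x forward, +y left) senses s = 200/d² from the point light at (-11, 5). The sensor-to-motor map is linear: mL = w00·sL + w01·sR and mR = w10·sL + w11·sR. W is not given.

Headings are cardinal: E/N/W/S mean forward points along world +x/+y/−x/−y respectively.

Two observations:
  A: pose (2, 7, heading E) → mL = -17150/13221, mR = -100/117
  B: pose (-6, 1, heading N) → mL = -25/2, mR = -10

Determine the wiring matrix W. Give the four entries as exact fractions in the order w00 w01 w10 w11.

obs A: pose=(2,7,E) → sL=100/117, sR=100/113, mL=-17150/13221, mR=-100/117
obs B: pose=(-6,1,N) → sL=10, sR=5, mL=-25/2, mR=-10
sensor matrix S = [[100/117, 100/113], [10, 5]]; det S = -60500/13221
solve [mL_A; mL_B] = S·[w00; w01] and [mR_A; mR_B] = S·[w10; w11]:
  w00 = -1, w01 = -1/2, w10 = -1, w11 = 0

-1 -1/2 -1 0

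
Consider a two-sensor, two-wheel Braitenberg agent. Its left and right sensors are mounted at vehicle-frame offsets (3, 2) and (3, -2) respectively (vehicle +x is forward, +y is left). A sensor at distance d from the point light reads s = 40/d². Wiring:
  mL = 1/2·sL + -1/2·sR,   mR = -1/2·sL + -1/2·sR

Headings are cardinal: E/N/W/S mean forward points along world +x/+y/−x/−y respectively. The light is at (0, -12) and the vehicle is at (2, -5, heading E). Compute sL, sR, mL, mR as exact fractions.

20/53 4/5 -56/265 -156/265

left sensor world pos  = (5, -3); dL² = 106
right sensor world pos = (5, -7); dR² = 50
sL = 40/106 = 20/53
sR = 40/50 = 4/5
mL = 1/2·sL + -1/2·sR = -56/265
mR = -1/2·sL + -1/2·sR = -156/265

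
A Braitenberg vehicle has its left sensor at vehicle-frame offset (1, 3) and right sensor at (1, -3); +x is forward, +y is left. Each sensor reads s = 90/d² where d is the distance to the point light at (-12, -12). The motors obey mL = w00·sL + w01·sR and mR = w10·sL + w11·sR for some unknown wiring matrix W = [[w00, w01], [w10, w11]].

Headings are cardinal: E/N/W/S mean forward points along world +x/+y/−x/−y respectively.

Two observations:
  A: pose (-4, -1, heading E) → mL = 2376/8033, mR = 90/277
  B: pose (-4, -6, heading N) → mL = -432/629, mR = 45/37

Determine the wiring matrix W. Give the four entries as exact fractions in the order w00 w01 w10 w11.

-1 1 1 0

obs A: pose=(-4,-1,E) → sL=90/277, sR=18/29, mL=2376/8033, mR=90/277
obs B: pose=(-4,-6,N) → sL=45/37, sR=9/17, mL=-432/629, mR=45/37
sensor matrix S = [[90/277, 18/29], [45/37, 9/17]]; det S = -2945160/5052757
solve [mL_A; mL_B] = S·[w00; w01] and [mR_A; mR_B] = S·[w10; w11]:
  w00 = -1, w01 = 1, w10 = 1, w11 = 0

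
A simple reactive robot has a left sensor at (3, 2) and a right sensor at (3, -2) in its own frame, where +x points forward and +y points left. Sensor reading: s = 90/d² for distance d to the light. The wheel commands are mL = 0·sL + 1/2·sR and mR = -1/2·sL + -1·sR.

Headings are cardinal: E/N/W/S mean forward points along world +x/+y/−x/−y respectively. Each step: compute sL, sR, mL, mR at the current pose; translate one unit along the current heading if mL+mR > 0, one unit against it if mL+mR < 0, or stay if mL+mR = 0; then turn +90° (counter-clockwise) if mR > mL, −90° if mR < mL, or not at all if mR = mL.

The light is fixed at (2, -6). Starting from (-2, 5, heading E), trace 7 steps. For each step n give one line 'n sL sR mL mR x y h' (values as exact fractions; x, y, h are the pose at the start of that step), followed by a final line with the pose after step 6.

0 9/17 45/41 45/82 -1899/1394 -2 5 E
1 90/73 90/113 45/113 -11655/8249 -3 5 S
2 45/82 9/26 9/52 -1323/2132 -3 6 W
3 10/29 90/229 45/229 -3755/6641 -2 6 N
4 9/17 45/41 45/82 -1899/1394 -2 5 E
5 90/73 90/113 45/113 -11655/8249 -3 5 S
6 45/82 9/26 9/52 -1323/2132 -3 6 W
final -2 6 N

n=0: pose=(-2,5,E); sL=9/17, sR=45/41; mL=45/82, mR=-1899/1394; mL+mR=-567/697 → advance -1; mR−mL=-1332/697 → turn -1·90°
n=1: pose=(-3,5,S); sL=90/73, sR=90/113; mL=45/113, mR=-11655/8249; mL+mR=-8370/8249 → advance -1; mR−mL=-14940/8249 → turn -1·90°
n=2: pose=(-3,6,W); sL=45/82, sR=9/26; mL=9/52, mR=-1323/2132; mL+mR=-477/1066 → advance -1; mR−mL=-423/533 → turn -1·90°
n=3: pose=(-2,6,N); sL=10/29, sR=90/229; mL=45/229, mR=-3755/6641; mL+mR=-2450/6641 → advance -1; mR−mL=-5060/6641 → turn -1·90°
n=4: pose=(-2,5,E); sL=9/17, sR=45/41; mL=45/82, mR=-1899/1394; mL+mR=-567/697 → advance -1; mR−mL=-1332/697 → turn -1·90°
n=5: pose=(-3,5,S); sL=90/73, sR=90/113; mL=45/113, mR=-11655/8249; mL+mR=-8370/8249 → advance -1; mR−mL=-14940/8249 → turn -1·90°
n=6: pose=(-3,6,W); sL=45/82, sR=9/26; mL=9/52, mR=-1323/2132; mL+mR=-477/1066 → advance -1; mR−mL=-423/533 → turn -1·90°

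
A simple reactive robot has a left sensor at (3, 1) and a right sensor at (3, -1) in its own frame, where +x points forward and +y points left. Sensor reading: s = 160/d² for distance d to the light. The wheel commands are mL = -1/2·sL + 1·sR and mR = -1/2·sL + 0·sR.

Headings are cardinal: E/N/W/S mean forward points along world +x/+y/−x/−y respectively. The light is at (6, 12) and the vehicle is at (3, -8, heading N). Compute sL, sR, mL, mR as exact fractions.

32/61 160/293 5072/17873 -16/61

left sensor world pos  = (2, -5); dL² = 305
right sensor world pos = (4, -5); dR² = 293
sL = 160/305 = 32/61
sR = 160/293 = 160/293
mL = -1/2·sL + 1·sR = 5072/17873
mR = -1/2·sL + 0·sR = -16/61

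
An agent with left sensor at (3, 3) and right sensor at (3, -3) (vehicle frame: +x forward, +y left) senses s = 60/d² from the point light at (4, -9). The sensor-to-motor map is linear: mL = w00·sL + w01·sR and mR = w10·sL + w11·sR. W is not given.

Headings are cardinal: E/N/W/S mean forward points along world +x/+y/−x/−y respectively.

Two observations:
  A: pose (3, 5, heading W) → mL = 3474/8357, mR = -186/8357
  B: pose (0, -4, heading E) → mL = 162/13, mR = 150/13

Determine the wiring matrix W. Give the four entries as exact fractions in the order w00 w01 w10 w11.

1/2 1 -1/2 1

obs A: pose=(3,5,W) → sL=60/137, sR=12/61, mL=3474/8357, mR=-186/8357
obs B: pose=(0,-4,E) → sL=12/13, sR=12, mL=162/13, mR=150/13
sensor matrix S = [[60/137, 12/61], [12/13, 12]]; det S = 551232/108641
solve [mL_A; mL_B] = S·[w00; w01] and [mR_A; mR_B] = S·[w10; w11]:
  w00 = 1/2, w01 = 1, w10 = -1/2, w11 = 1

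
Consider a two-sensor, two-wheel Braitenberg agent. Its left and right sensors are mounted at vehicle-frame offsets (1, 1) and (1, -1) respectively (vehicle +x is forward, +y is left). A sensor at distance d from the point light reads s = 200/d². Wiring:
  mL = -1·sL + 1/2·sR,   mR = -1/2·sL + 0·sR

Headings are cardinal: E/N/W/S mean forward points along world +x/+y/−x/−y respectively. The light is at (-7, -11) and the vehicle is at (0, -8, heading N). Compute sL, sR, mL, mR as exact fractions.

left sensor world pos  = (-1, -7); dL² = 52
right sensor world pos = (1, -7); dR² = 80
sL = 200/52 = 50/13
sR = 200/80 = 5/2
mL = -1·sL + 1/2·sR = -135/52
mR = -1/2·sL + 0·sR = -25/13

50/13 5/2 -135/52 -25/13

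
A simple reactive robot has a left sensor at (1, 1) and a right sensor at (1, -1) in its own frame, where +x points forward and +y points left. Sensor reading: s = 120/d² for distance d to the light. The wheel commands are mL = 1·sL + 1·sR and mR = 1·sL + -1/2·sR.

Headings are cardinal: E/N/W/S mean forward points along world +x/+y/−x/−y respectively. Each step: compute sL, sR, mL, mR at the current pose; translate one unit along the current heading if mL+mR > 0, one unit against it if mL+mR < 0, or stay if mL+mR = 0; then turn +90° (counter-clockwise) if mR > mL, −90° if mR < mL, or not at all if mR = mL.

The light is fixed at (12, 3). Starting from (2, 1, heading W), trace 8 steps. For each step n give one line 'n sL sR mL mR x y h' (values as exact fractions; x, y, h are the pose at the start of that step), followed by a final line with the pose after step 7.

0 12/13 60/61 1512/793 342/793 2 1 W
1 24/29 120/101 5904/2929 684/2929 1 1 N
2 6/5 15/13 153/65 81/130 1 2 E
3 24/17 24/25 1008/425 396/425 2 2 S
4 12/13 60/61 1512/793 342/793 2 1 W
5 24/29 120/101 5904/2929 684/2929 1 1 N
6 6/5 15/13 153/65 81/130 1 2 E
7 24/17 24/25 1008/425 396/425 2 2 S
final 2 1 W

n=0: pose=(2,1,W); sL=12/13, sR=60/61; mL=1512/793, mR=342/793; mL+mR=1854/793 → advance +1; mR−mL=-90/61 → turn -1·90°
n=1: pose=(1,1,N); sL=24/29, sR=120/101; mL=5904/2929, mR=684/2929; mL+mR=6588/2929 → advance +1; mR−mL=-180/101 → turn -1·90°
n=2: pose=(1,2,E); sL=6/5, sR=15/13; mL=153/65, mR=81/130; mL+mR=387/130 → advance +1; mR−mL=-45/26 → turn -1·90°
n=3: pose=(2,2,S); sL=24/17, sR=24/25; mL=1008/425, mR=396/425; mL+mR=1404/425 → advance +1; mR−mL=-36/25 → turn -1·90°
n=4: pose=(2,1,W); sL=12/13, sR=60/61; mL=1512/793, mR=342/793; mL+mR=1854/793 → advance +1; mR−mL=-90/61 → turn -1·90°
n=5: pose=(1,1,N); sL=24/29, sR=120/101; mL=5904/2929, mR=684/2929; mL+mR=6588/2929 → advance +1; mR−mL=-180/101 → turn -1·90°
n=6: pose=(1,2,E); sL=6/5, sR=15/13; mL=153/65, mR=81/130; mL+mR=387/130 → advance +1; mR−mL=-45/26 → turn -1·90°
n=7: pose=(2,2,S); sL=24/17, sR=24/25; mL=1008/425, mR=396/425; mL+mR=1404/425 → advance +1; mR−mL=-36/25 → turn -1·90°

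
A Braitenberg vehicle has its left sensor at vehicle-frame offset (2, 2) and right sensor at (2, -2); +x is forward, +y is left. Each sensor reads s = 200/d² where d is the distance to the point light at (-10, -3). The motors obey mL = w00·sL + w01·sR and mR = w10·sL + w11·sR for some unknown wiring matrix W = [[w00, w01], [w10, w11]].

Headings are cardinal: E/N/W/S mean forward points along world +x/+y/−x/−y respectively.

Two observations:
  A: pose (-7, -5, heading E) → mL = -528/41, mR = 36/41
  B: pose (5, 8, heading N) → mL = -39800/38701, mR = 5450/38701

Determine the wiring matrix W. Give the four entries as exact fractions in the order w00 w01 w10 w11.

obs A: pose=(-7,-5,E) → sL=8, sR=200/41, mL=-528/41, mR=36/41
obs B: pose=(5,8,N) → sL=100/169, sR=100/229, mL=-39800/38701, mR=5450/38701
sensor matrix S = [[8, 200/41], [100/169, 100/229]]; det S = 963200/1586741
solve [mL_A; mL_B] = S·[w00; w01] and [mR_A; mR_B] = S·[w10; w11]:
  w00 = -1, w01 = -1, w10 = -1/2, w11 = 1

-1 -1 -1/2 1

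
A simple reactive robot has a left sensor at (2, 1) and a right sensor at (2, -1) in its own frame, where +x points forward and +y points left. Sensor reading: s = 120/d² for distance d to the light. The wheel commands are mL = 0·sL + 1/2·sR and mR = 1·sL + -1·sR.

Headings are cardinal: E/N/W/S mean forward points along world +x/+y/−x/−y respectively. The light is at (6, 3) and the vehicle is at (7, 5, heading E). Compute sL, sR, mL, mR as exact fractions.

20/3 12 6 -16/3

left sensor world pos  = (9, 6); dL² = 18
right sensor world pos = (9, 4); dR² = 10
sL = 120/18 = 20/3
sR = 120/10 = 12
mL = 0·sL + 1/2·sR = 6
mR = 1·sL + -1·sR = -16/3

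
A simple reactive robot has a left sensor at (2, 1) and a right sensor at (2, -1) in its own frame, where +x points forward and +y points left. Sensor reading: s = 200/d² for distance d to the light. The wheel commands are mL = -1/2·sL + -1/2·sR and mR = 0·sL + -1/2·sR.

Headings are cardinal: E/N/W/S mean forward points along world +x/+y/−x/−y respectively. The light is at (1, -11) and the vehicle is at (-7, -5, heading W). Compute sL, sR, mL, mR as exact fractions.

8/5 200/149 -1096/745 -100/149

left sensor world pos  = (-9, -6); dL² = 125
right sensor world pos = (-9, -4); dR² = 149
sL = 200/125 = 8/5
sR = 200/149 = 200/149
mL = -1/2·sL + -1/2·sR = -1096/745
mR = 0·sL + -1/2·sR = -100/149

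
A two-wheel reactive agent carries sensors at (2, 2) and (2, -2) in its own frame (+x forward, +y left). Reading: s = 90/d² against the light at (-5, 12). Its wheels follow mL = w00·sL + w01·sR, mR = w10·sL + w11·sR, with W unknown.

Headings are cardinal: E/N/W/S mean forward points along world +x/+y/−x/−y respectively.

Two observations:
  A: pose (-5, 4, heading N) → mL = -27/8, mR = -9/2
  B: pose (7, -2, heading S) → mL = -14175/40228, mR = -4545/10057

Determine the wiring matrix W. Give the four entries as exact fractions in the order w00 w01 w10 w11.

obs A: pose=(-5,4,N) → sL=9/4, sR=9/4, mL=-27/8, mR=-9/2
obs B: pose=(7,-2,S) → sL=45/226, sR=45/178, mL=-14175/40228, mR=-4545/10057
sensor matrix S = [[9/4, 9/4], [45/226, 45/178]]; det S = 1215/10057
solve [mL_A; mL_B] = S·[w00; w01] and [mR_A; mR_B] = S·[w10; w11]:
  w00 = -1/2, w01 = -1, w10 = -1, w11 = -1

-1/2 -1 -1 -1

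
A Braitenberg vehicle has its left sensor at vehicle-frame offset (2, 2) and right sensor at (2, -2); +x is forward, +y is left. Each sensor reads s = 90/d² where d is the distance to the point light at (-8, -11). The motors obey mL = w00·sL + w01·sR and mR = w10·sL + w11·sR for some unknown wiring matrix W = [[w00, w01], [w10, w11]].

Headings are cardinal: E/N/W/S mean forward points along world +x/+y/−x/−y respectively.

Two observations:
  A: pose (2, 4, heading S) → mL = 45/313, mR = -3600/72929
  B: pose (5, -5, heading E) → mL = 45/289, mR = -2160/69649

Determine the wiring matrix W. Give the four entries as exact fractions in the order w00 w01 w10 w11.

1/2 0 1/2 -1/2

obs A: pose=(2,4,S) → sL=90/313, sR=90/233, mL=45/313, mR=-3600/72929
obs B: pose=(5,-5,E) → sL=90/289, sR=90/241, mL=45/289, mR=-2160/69649
sensor matrix S = [[90/313, 90/233], [90/289, 90/241]]; det S = -65577600/5079431921
solve [mL_A; mL_B] = S·[w00; w01] and [mR_A; mR_B] = S·[w10; w11]:
  w00 = 1/2, w01 = 0, w10 = 1/2, w11 = -1/2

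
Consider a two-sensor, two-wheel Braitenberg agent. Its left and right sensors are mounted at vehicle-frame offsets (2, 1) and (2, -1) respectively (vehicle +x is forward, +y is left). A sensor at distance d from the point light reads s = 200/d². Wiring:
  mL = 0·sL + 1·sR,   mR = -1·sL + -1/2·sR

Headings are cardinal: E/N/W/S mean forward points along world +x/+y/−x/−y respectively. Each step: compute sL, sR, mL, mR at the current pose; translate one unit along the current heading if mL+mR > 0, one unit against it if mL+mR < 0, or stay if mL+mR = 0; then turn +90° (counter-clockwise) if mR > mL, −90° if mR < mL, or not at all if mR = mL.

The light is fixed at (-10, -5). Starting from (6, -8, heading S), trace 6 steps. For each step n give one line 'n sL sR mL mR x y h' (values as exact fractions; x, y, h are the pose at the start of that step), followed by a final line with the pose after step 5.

0 100/157 4/5 4/5 -814/785 6 -8 S
1 40/41 200/197 200/197 -11980/8077 6 -7 W
2 25/32 50/81 50/81 -2825/2592 7 -7 N
3 40/73 200/377 200/377 -22380/27521 7 -8 E
4 100/157 4/5 4/5 -814/785 6 -8 S
5 40/41 200/197 200/197 -11980/8077 6 -7 W
final 7 -7 N

n=0: pose=(6,-8,S); sL=100/157, sR=4/5; mL=4/5, mR=-814/785; mL+mR=-186/785 → advance -1; mR−mL=-1442/785 → turn -1·90°
n=1: pose=(6,-7,W); sL=40/41, sR=200/197; mL=200/197, mR=-11980/8077; mL+mR=-3780/8077 → advance -1; mR−mL=-20180/8077 → turn -1·90°
n=2: pose=(7,-7,N); sL=25/32, sR=50/81; mL=50/81, mR=-2825/2592; mL+mR=-1225/2592 → advance -1; mR−mL=-1475/864 → turn -1·90°
n=3: pose=(7,-8,E); sL=40/73, sR=200/377; mL=200/377, mR=-22380/27521; mL+mR=-7780/27521 → advance -1; mR−mL=-36980/27521 → turn -1·90°
n=4: pose=(6,-8,S); sL=100/157, sR=4/5; mL=4/5, mR=-814/785; mL+mR=-186/785 → advance -1; mR−mL=-1442/785 → turn -1·90°
n=5: pose=(6,-7,W); sL=40/41, sR=200/197; mL=200/197, mR=-11980/8077; mL+mR=-3780/8077 → advance -1; mR−mL=-20180/8077 → turn -1·90°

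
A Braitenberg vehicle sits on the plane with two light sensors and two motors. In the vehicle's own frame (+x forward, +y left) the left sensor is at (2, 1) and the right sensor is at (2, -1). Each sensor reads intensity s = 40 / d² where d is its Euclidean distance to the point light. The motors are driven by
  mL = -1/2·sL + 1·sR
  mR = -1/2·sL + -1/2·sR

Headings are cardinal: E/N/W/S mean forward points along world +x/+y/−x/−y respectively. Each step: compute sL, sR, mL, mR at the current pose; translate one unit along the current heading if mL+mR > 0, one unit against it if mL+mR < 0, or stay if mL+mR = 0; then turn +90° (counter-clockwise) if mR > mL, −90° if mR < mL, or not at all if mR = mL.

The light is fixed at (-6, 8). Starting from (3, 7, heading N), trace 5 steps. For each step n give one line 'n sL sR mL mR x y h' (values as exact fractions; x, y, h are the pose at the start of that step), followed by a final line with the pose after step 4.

n=0: pose=(3,7,N); sL=8/13, sR=40/101; mL=116/1313, mR=-664/1313; mL+mR=-548/1313 → advance -1; mR−mL=-60/101 → turn -1·90°
n=1: pose=(3,6,E); sL=20/61, sR=4/13; mL=114/793, mR=-252/793; mL+mR=-138/793 → advance -1; mR−mL=-6/13 → turn -1·90°
n=2: pose=(2,6,S); sL=40/97, sR=8/13; mL=516/1261, mR=-648/1261; mL+mR=-132/1261 → advance -1; mR−mL=-12/13 → turn -1·90°
n=3: pose=(2,7,W); sL=1, sR=10/9; mL=11/18, mR=-19/18; mL+mR=-4/9 → advance -1; mR−mL=-5/3 → turn -1·90°
n=4: pose=(3,7,N); sL=8/13, sR=40/101; mL=116/1313, mR=-664/1313; mL+mR=-548/1313 → advance -1; mR−mL=-60/101 → turn -1·90°

0 8/13 40/101 116/1313 -664/1313 3 7 N
1 20/61 4/13 114/793 -252/793 3 6 E
2 40/97 8/13 516/1261 -648/1261 2 6 S
3 1 10/9 11/18 -19/18 2 7 W
4 8/13 40/101 116/1313 -664/1313 3 7 N
final 3 6 E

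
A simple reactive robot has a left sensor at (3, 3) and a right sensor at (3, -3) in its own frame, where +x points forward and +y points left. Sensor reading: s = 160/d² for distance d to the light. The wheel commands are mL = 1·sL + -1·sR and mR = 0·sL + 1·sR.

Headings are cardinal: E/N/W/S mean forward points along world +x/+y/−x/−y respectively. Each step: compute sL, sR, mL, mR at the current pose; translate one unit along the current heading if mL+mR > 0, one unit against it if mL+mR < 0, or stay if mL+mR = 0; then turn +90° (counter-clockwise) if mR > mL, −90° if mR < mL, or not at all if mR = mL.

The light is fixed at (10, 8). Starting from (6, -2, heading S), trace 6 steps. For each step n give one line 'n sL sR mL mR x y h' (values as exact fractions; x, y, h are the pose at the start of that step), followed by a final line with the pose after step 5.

n=0: pose=(6,-2,S); sL=16/17, sR=80/109; mL=384/1853, mR=80/109; mL+mR=16/17 → advance +1; mR−mL=976/1853 → turn +1·90°
n=1: pose=(6,-3,E); sL=32/13, sR=160/197; mL=4224/2561, mR=160/197; mL+mR=32/13 → advance +1; mR−mL=-2144/2561 → turn -1·90°
n=2: pose=(7,-3,S); sL=40/49, sR=20/29; mL=180/1421, mR=20/29; mL+mR=40/49 → advance +1; mR−mL=800/1421 → turn +1·90°
n=3: pose=(7,-4,E); sL=160/81, sR=32/45; mL=512/405, mR=32/45; mL+mR=160/81 → advance +1; mR−mL=-224/405 → turn -1·90°
n=4: pose=(8,-4,S); sL=80/113, sR=16/25; mL=192/2825, mR=16/25; mL+mR=80/113 → advance +1; mR−mL=1616/2825 → turn +1·90°
n=5: pose=(8,-5,E); sL=160/101, sR=160/257; mL=24960/25957, mR=160/257; mL+mR=160/101 → advance +1; mR−mL=-8800/25957 → turn -1·90°

0 16/17 80/109 384/1853 80/109 6 -2 S
1 32/13 160/197 4224/2561 160/197 6 -3 E
2 40/49 20/29 180/1421 20/29 7 -3 S
3 160/81 32/45 512/405 32/45 7 -4 E
4 80/113 16/25 192/2825 16/25 8 -4 S
5 160/101 160/257 24960/25957 160/257 8 -5 E
final 9 -5 S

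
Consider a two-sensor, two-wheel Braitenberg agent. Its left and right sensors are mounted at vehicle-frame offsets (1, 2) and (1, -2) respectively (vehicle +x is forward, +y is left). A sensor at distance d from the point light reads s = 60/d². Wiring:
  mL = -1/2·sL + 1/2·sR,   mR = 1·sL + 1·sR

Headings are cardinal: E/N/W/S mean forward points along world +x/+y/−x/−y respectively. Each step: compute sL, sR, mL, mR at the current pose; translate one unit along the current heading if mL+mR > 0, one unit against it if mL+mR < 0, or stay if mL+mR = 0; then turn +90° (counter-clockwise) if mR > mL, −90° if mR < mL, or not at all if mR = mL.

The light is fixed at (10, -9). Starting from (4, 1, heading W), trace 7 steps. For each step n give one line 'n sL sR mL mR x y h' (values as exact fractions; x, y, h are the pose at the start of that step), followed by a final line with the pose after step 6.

0 60/113 60/193 -2400/21809 18360/21809 4 1 W
1 30/53 10/27 -140/1431 1340/1431 3 1 S
2 60/157 12/17 432/2669 2904/2669 3 0 E
3 15/41 15/29 90/1189 1050/1189 4 0 N
4 60/113 60/193 -2400/21809 18360/21809 4 1 W
5 30/53 10/27 -140/1431 1340/1431 3 1 S
6 60/157 12/17 432/2669 2904/2669 3 0 E
final 4 0 N

n=0: pose=(4,1,W); sL=60/113, sR=60/193; mL=-2400/21809, mR=18360/21809; mL+mR=15960/21809 → advance +1; mR−mL=20760/21809 → turn +1·90°
n=1: pose=(3,1,S); sL=30/53, sR=10/27; mL=-140/1431, mR=1340/1431; mL+mR=400/477 → advance +1; mR−mL=1480/1431 → turn +1·90°
n=2: pose=(3,0,E); sL=60/157, sR=12/17; mL=432/2669, mR=2904/2669; mL+mR=3336/2669 → advance +1; mR−mL=2472/2669 → turn +1·90°
n=3: pose=(4,0,N); sL=15/41, sR=15/29; mL=90/1189, mR=1050/1189; mL+mR=1140/1189 → advance +1; mR−mL=960/1189 → turn +1·90°
n=4: pose=(4,1,W); sL=60/113, sR=60/193; mL=-2400/21809, mR=18360/21809; mL+mR=15960/21809 → advance +1; mR−mL=20760/21809 → turn +1·90°
n=5: pose=(3,1,S); sL=30/53, sR=10/27; mL=-140/1431, mR=1340/1431; mL+mR=400/477 → advance +1; mR−mL=1480/1431 → turn +1·90°
n=6: pose=(3,0,E); sL=60/157, sR=12/17; mL=432/2669, mR=2904/2669; mL+mR=3336/2669 → advance +1; mR−mL=2472/2669 → turn +1·90°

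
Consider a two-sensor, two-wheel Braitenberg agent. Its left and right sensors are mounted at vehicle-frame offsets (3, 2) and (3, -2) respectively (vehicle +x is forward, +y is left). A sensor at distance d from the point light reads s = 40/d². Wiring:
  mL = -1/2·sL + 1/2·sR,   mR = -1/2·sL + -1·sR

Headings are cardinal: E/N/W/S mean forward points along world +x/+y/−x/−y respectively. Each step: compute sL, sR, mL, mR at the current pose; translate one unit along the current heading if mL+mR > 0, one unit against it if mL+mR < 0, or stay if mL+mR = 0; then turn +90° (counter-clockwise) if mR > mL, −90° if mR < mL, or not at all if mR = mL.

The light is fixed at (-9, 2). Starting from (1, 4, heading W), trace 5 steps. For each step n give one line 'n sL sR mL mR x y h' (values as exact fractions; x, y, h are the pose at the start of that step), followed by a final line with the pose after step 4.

n=0: pose=(1,4,W); sL=40/49, sR=8/13; mL=-64/637, mR=-652/637; mL+mR=-716/637 → advance -1; mR−mL=-12/13 → turn -1·90°
n=1: pose=(2,4,N); sL=20/53, sR=20/97; mL=-440/5141, mR=-2030/5141; mL+mR=-2470/5141 → advance -1; mR−mL=-30/97 → turn -1·90°
n=2: pose=(2,3,E); sL=8/41, sR=40/197; mL=32/8077, mR=-2428/8077; mL+mR=-2396/8077 → advance -1; mR−mL=-60/197 → turn -1·90°
n=3: pose=(1,3,S); sL=10/37, sR=10/17; mL=100/629, mR=-455/629; mL+mR=-355/629 → advance -1; mR−mL=-15/17 → turn -1·90°
n=4: pose=(1,4,W); sL=40/49, sR=8/13; mL=-64/637, mR=-652/637; mL+mR=-716/637 → advance -1; mR−mL=-12/13 → turn -1·90°

0 40/49 8/13 -64/637 -652/637 1 4 W
1 20/53 20/97 -440/5141 -2030/5141 2 4 N
2 8/41 40/197 32/8077 -2428/8077 2 3 E
3 10/37 10/17 100/629 -455/629 1 3 S
4 40/49 8/13 -64/637 -652/637 1 4 W
final 2 4 N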